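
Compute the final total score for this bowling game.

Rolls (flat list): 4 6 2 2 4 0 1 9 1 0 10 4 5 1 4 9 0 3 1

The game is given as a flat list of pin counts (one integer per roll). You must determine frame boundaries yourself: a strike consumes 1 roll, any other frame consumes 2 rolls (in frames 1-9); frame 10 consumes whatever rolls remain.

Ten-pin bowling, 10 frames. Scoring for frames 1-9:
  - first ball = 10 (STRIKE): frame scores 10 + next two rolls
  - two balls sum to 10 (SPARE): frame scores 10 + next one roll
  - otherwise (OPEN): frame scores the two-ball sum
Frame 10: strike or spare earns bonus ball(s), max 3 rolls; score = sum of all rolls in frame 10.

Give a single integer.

Frame 1: SPARE (4+6=10). 10 + next roll (2) = 12. Cumulative: 12
Frame 2: OPEN (2+2=4). Cumulative: 16
Frame 3: OPEN (4+0=4). Cumulative: 20
Frame 4: SPARE (1+9=10). 10 + next roll (1) = 11. Cumulative: 31
Frame 5: OPEN (1+0=1). Cumulative: 32
Frame 6: STRIKE. 10 + next two rolls (4+5) = 19. Cumulative: 51
Frame 7: OPEN (4+5=9). Cumulative: 60
Frame 8: OPEN (1+4=5). Cumulative: 65
Frame 9: OPEN (9+0=9). Cumulative: 74
Frame 10: OPEN. Sum of all frame-10 rolls (3+1) = 4. Cumulative: 78

Answer: 78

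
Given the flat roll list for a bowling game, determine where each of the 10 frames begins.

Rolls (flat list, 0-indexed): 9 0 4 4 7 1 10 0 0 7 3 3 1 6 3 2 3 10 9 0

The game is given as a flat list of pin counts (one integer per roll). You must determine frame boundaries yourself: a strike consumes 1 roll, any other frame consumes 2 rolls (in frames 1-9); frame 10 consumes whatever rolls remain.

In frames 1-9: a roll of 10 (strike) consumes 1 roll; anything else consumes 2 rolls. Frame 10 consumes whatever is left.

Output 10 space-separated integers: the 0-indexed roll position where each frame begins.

Frame 1 starts at roll index 0: rolls=9,0 (sum=9), consumes 2 rolls
Frame 2 starts at roll index 2: rolls=4,4 (sum=8), consumes 2 rolls
Frame 3 starts at roll index 4: rolls=7,1 (sum=8), consumes 2 rolls
Frame 4 starts at roll index 6: roll=10 (strike), consumes 1 roll
Frame 5 starts at roll index 7: rolls=0,0 (sum=0), consumes 2 rolls
Frame 6 starts at roll index 9: rolls=7,3 (sum=10), consumes 2 rolls
Frame 7 starts at roll index 11: rolls=3,1 (sum=4), consumes 2 rolls
Frame 8 starts at roll index 13: rolls=6,3 (sum=9), consumes 2 rolls
Frame 9 starts at roll index 15: rolls=2,3 (sum=5), consumes 2 rolls
Frame 10 starts at roll index 17: 3 remaining rolls

Answer: 0 2 4 6 7 9 11 13 15 17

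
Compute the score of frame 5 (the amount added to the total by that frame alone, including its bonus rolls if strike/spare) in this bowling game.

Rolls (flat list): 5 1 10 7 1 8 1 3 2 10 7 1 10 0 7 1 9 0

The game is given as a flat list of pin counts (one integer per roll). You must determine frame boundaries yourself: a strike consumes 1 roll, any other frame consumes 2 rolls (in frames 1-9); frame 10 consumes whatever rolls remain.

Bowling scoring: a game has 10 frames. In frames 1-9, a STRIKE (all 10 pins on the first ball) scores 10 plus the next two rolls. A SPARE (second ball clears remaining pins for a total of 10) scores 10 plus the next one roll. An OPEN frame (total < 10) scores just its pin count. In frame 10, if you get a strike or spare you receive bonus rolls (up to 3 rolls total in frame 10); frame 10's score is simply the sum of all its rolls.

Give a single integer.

Frame 1: OPEN (5+1=6). Cumulative: 6
Frame 2: STRIKE. 10 + next two rolls (7+1) = 18. Cumulative: 24
Frame 3: OPEN (7+1=8). Cumulative: 32
Frame 4: OPEN (8+1=9). Cumulative: 41
Frame 5: OPEN (3+2=5). Cumulative: 46
Frame 6: STRIKE. 10 + next two rolls (7+1) = 18. Cumulative: 64
Frame 7: OPEN (7+1=8). Cumulative: 72

Answer: 5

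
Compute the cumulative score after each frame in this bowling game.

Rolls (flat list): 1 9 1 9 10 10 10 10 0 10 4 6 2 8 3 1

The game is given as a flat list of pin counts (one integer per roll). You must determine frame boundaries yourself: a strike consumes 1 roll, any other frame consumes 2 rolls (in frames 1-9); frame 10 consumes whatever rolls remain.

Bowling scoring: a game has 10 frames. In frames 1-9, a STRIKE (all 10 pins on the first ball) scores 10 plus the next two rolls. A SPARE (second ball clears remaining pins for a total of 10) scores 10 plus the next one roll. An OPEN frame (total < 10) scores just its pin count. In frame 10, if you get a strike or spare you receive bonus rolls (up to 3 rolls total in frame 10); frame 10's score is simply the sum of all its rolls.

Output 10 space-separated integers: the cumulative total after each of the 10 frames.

Frame 1: SPARE (1+9=10). 10 + next roll (1) = 11. Cumulative: 11
Frame 2: SPARE (1+9=10). 10 + next roll (10) = 20. Cumulative: 31
Frame 3: STRIKE. 10 + next two rolls (10+10) = 30. Cumulative: 61
Frame 4: STRIKE. 10 + next two rolls (10+10) = 30. Cumulative: 91
Frame 5: STRIKE. 10 + next two rolls (10+0) = 20. Cumulative: 111
Frame 6: STRIKE. 10 + next two rolls (0+10) = 20. Cumulative: 131
Frame 7: SPARE (0+10=10). 10 + next roll (4) = 14. Cumulative: 145
Frame 8: SPARE (4+6=10). 10 + next roll (2) = 12. Cumulative: 157
Frame 9: SPARE (2+8=10). 10 + next roll (3) = 13. Cumulative: 170
Frame 10: OPEN. Sum of all frame-10 rolls (3+1) = 4. Cumulative: 174

Answer: 11 31 61 91 111 131 145 157 170 174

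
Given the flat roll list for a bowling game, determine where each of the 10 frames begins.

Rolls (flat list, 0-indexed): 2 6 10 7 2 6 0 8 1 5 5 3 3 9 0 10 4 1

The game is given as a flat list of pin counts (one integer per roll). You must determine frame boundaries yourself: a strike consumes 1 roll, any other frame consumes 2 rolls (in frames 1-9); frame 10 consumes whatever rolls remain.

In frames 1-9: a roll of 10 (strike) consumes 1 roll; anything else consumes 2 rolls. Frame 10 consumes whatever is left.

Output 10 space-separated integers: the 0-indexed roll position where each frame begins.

Answer: 0 2 3 5 7 9 11 13 15 16

Derivation:
Frame 1 starts at roll index 0: rolls=2,6 (sum=8), consumes 2 rolls
Frame 2 starts at roll index 2: roll=10 (strike), consumes 1 roll
Frame 3 starts at roll index 3: rolls=7,2 (sum=9), consumes 2 rolls
Frame 4 starts at roll index 5: rolls=6,0 (sum=6), consumes 2 rolls
Frame 5 starts at roll index 7: rolls=8,1 (sum=9), consumes 2 rolls
Frame 6 starts at roll index 9: rolls=5,5 (sum=10), consumes 2 rolls
Frame 7 starts at roll index 11: rolls=3,3 (sum=6), consumes 2 rolls
Frame 8 starts at roll index 13: rolls=9,0 (sum=9), consumes 2 rolls
Frame 9 starts at roll index 15: roll=10 (strike), consumes 1 roll
Frame 10 starts at roll index 16: 2 remaining rolls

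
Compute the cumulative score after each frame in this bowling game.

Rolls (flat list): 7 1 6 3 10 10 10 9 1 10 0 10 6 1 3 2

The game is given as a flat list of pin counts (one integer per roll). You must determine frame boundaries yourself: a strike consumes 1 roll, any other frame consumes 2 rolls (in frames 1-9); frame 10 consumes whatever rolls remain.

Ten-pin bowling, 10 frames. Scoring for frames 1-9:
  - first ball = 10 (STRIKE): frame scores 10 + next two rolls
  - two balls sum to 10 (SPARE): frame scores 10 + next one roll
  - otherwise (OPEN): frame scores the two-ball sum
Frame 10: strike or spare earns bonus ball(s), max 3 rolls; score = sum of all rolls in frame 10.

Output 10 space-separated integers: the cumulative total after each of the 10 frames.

Frame 1: OPEN (7+1=8). Cumulative: 8
Frame 2: OPEN (6+3=9). Cumulative: 17
Frame 3: STRIKE. 10 + next two rolls (10+10) = 30. Cumulative: 47
Frame 4: STRIKE. 10 + next two rolls (10+9) = 29. Cumulative: 76
Frame 5: STRIKE. 10 + next two rolls (9+1) = 20. Cumulative: 96
Frame 6: SPARE (9+1=10). 10 + next roll (10) = 20. Cumulative: 116
Frame 7: STRIKE. 10 + next two rolls (0+10) = 20. Cumulative: 136
Frame 8: SPARE (0+10=10). 10 + next roll (6) = 16. Cumulative: 152
Frame 9: OPEN (6+1=7). Cumulative: 159
Frame 10: OPEN. Sum of all frame-10 rolls (3+2) = 5. Cumulative: 164

Answer: 8 17 47 76 96 116 136 152 159 164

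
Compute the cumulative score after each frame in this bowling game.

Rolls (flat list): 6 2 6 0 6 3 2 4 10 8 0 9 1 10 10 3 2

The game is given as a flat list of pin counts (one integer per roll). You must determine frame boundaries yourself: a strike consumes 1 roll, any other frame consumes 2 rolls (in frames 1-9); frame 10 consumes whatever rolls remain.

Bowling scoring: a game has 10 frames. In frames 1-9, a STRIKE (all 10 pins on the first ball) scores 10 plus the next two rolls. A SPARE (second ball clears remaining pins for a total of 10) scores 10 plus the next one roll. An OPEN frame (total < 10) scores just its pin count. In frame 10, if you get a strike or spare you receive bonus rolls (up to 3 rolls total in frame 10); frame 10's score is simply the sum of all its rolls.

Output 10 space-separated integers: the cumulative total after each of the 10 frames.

Answer: 8 14 23 29 47 55 75 98 113 118

Derivation:
Frame 1: OPEN (6+2=8). Cumulative: 8
Frame 2: OPEN (6+0=6). Cumulative: 14
Frame 3: OPEN (6+3=9). Cumulative: 23
Frame 4: OPEN (2+4=6). Cumulative: 29
Frame 5: STRIKE. 10 + next two rolls (8+0) = 18. Cumulative: 47
Frame 6: OPEN (8+0=8). Cumulative: 55
Frame 7: SPARE (9+1=10). 10 + next roll (10) = 20. Cumulative: 75
Frame 8: STRIKE. 10 + next two rolls (10+3) = 23. Cumulative: 98
Frame 9: STRIKE. 10 + next two rolls (3+2) = 15. Cumulative: 113
Frame 10: OPEN. Sum of all frame-10 rolls (3+2) = 5. Cumulative: 118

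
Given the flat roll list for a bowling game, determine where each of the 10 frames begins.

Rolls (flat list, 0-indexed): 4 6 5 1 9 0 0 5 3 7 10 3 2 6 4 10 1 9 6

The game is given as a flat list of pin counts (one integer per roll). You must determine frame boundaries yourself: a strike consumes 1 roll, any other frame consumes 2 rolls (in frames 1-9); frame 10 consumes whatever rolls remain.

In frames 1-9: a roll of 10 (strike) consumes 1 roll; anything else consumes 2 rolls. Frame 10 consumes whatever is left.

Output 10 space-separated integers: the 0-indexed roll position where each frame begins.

Frame 1 starts at roll index 0: rolls=4,6 (sum=10), consumes 2 rolls
Frame 2 starts at roll index 2: rolls=5,1 (sum=6), consumes 2 rolls
Frame 3 starts at roll index 4: rolls=9,0 (sum=9), consumes 2 rolls
Frame 4 starts at roll index 6: rolls=0,5 (sum=5), consumes 2 rolls
Frame 5 starts at roll index 8: rolls=3,7 (sum=10), consumes 2 rolls
Frame 6 starts at roll index 10: roll=10 (strike), consumes 1 roll
Frame 7 starts at roll index 11: rolls=3,2 (sum=5), consumes 2 rolls
Frame 8 starts at roll index 13: rolls=6,4 (sum=10), consumes 2 rolls
Frame 9 starts at roll index 15: roll=10 (strike), consumes 1 roll
Frame 10 starts at roll index 16: 3 remaining rolls

Answer: 0 2 4 6 8 10 11 13 15 16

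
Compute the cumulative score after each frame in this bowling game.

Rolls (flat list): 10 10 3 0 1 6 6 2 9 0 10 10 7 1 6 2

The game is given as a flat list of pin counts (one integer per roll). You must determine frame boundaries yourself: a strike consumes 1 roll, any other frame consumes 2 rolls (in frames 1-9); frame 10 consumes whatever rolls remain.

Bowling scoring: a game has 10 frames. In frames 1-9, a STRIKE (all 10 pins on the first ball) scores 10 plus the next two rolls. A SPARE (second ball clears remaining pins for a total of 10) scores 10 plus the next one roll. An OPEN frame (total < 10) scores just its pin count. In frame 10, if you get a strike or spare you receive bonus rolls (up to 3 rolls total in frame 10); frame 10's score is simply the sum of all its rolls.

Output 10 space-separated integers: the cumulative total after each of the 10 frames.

Frame 1: STRIKE. 10 + next two rolls (10+3) = 23. Cumulative: 23
Frame 2: STRIKE. 10 + next two rolls (3+0) = 13. Cumulative: 36
Frame 3: OPEN (3+0=3). Cumulative: 39
Frame 4: OPEN (1+6=7). Cumulative: 46
Frame 5: OPEN (6+2=8). Cumulative: 54
Frame 6: OPEN (9+0=9). Cumulative: 63
Frame 7: STRIKE. 10 + next two rolls (10+7) = 27. Cumulative: 90
Frame 8: STRIKE. 10 + next two rolls (7+1) = 18. Cumulative: 108
Frame 9: OPEN (7+1=8). Cumulative: 116
Frame 10: OPEN. Sum of all frame-10 rolls (6+2) = 8. Cumulative: 124

Answer: 23 36 39 46 54 63 90 108 116 124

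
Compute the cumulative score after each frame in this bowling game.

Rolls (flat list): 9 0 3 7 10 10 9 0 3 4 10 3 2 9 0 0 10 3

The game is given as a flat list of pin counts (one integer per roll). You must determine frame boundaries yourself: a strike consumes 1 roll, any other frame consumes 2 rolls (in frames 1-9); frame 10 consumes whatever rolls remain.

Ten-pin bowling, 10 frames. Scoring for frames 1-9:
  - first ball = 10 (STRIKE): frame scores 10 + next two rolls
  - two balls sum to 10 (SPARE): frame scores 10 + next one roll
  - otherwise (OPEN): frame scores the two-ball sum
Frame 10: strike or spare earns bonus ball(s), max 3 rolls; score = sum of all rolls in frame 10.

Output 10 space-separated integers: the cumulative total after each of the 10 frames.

Answer: 9 29 58 77 86 93 108 113 122 135

Derivation:
Frame 1: OPEN (9+0=9). Cumulative: 9
Frame 2: SPARE (3+7=10). 10 + next roll (10) = 20. Cumulative: 29
Frame 3: STRIKE. 10 + next two rolls (10+9) = 29. Cumulative: 58
Frame 4: STRIKE. 10 + next two rolls (9+0) = 19. Cumulative: 77
Frame 5: OPEN (9+0=9). Cumulative: 86
Frame 6: OPEN (3+4=7). Cumulative: 93
Frame 7: STRIKE. 10 + next two rolls (3+2) = 15. Cumulative: 108
Frame 8: OPEN (3+2=5). Cumulative: 113
Frame 9: OPEN (9+0=9). Cumulative: 122
Frame 10: SPARE. Sum of all frame-10 rolls (0+10+3) = 13. Cumulative: 135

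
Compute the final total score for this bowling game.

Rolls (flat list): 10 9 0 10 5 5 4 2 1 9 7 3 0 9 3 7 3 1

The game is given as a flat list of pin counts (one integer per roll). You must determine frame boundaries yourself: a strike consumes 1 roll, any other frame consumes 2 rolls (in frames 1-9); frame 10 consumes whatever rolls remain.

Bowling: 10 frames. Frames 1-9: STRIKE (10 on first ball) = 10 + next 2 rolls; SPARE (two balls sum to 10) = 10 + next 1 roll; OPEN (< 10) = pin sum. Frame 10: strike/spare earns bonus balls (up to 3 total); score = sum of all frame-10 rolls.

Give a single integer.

Answer: 121

Derivation:
Frame 1: STRIKE. 10 + next two rolls (9+0) = 19. Cumulative: 19
Frame 2: OPEN (9+0=9). Cumulative: 28
Frame 3: STRIKE. 10 + next two rolls (5+5) = 20. Cumulative: 48
Frame 4: SPARE (5+5=10). 10 + next roll (4) = 14. Cumulative: 62
Frame 5: OPEN (4+2=6). Cumulative: 68
Frame 6: SPARE (1+9=10). 10 + next roll (7) = 17. Cumulative: 85
Frame 7: SPARE (7+3=10). 10 + next roll (0) = 10. Cumulative: 95
Frame 8: OPEN (0+9=9). Cumulative: 104
Frame 9: SPARE (3+7=10). 10 + next roll (3) = 13. Cumulative: 117
Frame 10: OPEN. Sum of all frame-10 rolls (3+1) = 4. Cumulative: 121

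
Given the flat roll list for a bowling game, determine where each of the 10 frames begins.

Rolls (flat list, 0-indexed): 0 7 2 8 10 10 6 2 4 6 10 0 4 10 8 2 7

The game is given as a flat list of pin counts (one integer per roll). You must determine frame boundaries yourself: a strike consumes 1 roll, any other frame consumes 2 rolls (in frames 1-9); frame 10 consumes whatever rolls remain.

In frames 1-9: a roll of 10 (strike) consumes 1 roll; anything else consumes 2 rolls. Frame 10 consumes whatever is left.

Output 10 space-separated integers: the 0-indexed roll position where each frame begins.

Frame 1 starts at roll index 0: rolls=0,7 (sum=7), consumes 2 rolls
Frame 2 starts at roll index 2: rolls=2,8 (sum=10), consumes 2 rolls
Frame 3 starts at roll index 4: roll=10 (strike), consumes 1 roll
Frame 4 starts at roll index 5: roll=10 (strike), consumes 1 roll
Frame 5 starts at roll index 6: rolls=6,2 (sum=8), consumes 2 rolls
Frame 6 starts at roll index 8: rolls=4,6 (sum=10), consumes 2 rolls
Frame 7 starts at roll index 10: roll=10 (strike), consumes 1 roll
Frame 8 starts at roll index 11: rolls=0,4 (sum=4), consumes 2 rolls
Frame 9 starts at roll index 13: roll=10 (strike), consumes 1 roll
Frame 10 starts at roll index 14: 3 remaining rolls

Answer: 0 2 4 5 6 8 10 11 13 14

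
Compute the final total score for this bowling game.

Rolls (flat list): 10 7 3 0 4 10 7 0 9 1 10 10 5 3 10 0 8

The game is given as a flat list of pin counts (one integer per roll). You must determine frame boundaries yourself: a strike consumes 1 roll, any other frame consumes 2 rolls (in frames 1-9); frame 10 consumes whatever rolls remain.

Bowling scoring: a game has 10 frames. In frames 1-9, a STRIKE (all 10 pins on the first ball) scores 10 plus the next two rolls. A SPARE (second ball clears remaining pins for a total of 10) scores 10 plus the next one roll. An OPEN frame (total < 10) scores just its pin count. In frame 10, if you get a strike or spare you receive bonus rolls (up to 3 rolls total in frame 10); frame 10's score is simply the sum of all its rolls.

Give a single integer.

Frame 1: STRIKE. 10 + next two rolls (7+3) = 20. Cumulative: 20
Frame 2: SPARE (7+3=10). 10 + next roll (0) = 10. Cumulative: 30
Frame 3: OPEN (0+4=4). Cumulative: 34
Frame 4: STRIKE. 10 + next two rolls (7+0) = 17. Cumulative: 51
Frame 5: OPEN (7+0=7). Cumulative: 58
Frame 6: SPARE (9+1=10). 10 + next roll (10) = 20. Cumulative: 78
Frame 7: STRIKE. 10 + next two rolls (10+5) = 25. Cumulative: 103
Frame 8: STRIKE. 10 + next two rolls (5+3) = 18. Cumulative: 121
Frame 9: OPEN (5+3=8). Cumulative: 129
Frame 10: STRIKE. Sum of all frame-10 rolls (10+0+8) = 18. Cumulative: 147

Answer: 147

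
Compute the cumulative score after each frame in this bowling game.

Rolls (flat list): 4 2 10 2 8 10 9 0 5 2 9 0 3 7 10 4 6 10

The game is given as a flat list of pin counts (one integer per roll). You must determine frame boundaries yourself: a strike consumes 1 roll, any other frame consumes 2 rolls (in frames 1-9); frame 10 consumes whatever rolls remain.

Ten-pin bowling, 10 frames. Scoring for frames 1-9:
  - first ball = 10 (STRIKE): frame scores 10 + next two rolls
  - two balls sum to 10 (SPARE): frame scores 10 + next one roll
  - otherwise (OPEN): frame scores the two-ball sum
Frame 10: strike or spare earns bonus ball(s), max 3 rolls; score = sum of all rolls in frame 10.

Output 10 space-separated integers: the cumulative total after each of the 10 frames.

Answer: 6 26 46 65 74 81 90 110 130 150

Derivation:
Frame 1: OPEN (4+2=6). Cumulative: 6
Frame 2: STRIKE. 10 + next two rolls (2+8) = 20. Cumulative: 26
Frame 3: SPARE (2+8=10). 10 + next roll (10) = 20. Cumulative: 46
Frame 4: STRIKE. 10 + next two rolls (9+0) = 19. Cumulative: 65
Frame 5: OPEN (9+0=9). Cumulative: 74
Frame 6: OPEN (5+2=7). Cumulative: 81
Frame 7: OPEN (9+0=9). Cumulative: 90
Frame 8: SPARE (3+7=10). 10 + next roll (10) = 20. Cumulative: 110
Frame 9: STRIKE. 10 + next two rolls (4+6) = 20. Cumulative: 130
Frame 10: SPARE. Sum of all frame-10 rolls (4+6+10) = 20. Cumulative: 150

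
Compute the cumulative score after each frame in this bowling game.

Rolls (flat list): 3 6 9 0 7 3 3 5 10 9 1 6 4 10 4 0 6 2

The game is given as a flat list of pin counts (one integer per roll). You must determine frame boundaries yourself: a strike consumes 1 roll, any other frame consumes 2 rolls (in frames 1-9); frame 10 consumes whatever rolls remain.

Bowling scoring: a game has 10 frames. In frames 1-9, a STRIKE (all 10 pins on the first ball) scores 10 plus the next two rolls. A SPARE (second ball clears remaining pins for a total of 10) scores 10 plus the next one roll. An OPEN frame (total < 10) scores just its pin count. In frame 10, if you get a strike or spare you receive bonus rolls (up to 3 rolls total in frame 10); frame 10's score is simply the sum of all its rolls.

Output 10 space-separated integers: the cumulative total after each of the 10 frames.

Answer: 9 18 31 39 59 75 95 109 113 121

Derivation:
Frame 1: OPEN (3+6=9). Cumulative: 9
Frame 2: OPEN (9+0=9). Cumulative: 18
Frame 3: SPARE (7+3=10). 10 + next roll (3) = 13. Cumulative: 31
Frame 4: OPEN (3+5=8). Cumulative: 39
Frame 5: STRIKE. 10 + next two rolls (9+1) = 20. Cumulative: 59
Frame 6: SPARE (9+1=10). 10 + next roll (6) = 16. Cumulative: 75
Frame 7: SPARE (6+4=10). 10 + next roll (10) = 20. Cumulative: 95
Frame 8: STRIKE. 10 + next two rolls (4+0) = 14. Cumulative: 109
Frame 9: OPEN (4+0=4). Cumulative: 113
Frame 10: OPEN. Sum of all frame-10 rolls (6+2) = 8. Cumulative: 121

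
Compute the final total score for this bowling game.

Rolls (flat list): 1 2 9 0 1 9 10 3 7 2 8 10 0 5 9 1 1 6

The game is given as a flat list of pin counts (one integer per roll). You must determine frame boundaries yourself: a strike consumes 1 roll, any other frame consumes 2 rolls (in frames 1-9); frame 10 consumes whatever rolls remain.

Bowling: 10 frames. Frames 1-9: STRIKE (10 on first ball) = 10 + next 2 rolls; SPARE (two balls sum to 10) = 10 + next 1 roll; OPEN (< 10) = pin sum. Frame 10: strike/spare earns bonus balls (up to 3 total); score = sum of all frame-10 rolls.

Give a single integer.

Answer: 122

Derivation:
Frame 1: OPEN (1+2=3). Cumulative: 3
Frame 2: OPEN (9+0=9). Cumulative: 12
Frame 3: SPARE (1+9=10). 10 + next roll (10) = 20. Cumulative: 32
Frame 4: STRIKE. 10 + next two rolls (3+7) = 20. Cumulative: 52
Frame 5: SPARE (3+7=10). 10 + next roll (2) = 12. Cumulative: 64
Frame 6: SPARE (2+8=10). 10 + next roll (10) = 20. Cumulative: 84
Frame 7: STRIKE. 10 + next two rolls (0+5) = 15. Cumulative: 99
Frame 8: OPEN (0+5=5). Cumulative: 104
Frame 9: SPARE (9+1=10). 10 + next roll (1) = 11. Cumulative: 115
Frame 10: OPEN. Sum of all frame-10 rolls (1+6) = 7. Cumulative: 122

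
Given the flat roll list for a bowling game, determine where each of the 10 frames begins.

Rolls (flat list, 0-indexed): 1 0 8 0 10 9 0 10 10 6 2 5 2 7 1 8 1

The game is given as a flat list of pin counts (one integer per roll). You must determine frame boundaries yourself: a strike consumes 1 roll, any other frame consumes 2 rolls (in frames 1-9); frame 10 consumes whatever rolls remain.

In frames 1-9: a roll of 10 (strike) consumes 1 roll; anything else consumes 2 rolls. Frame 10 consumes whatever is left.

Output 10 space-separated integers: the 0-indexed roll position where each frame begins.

Answer: 0 2 4 5 7 8 9 11 13 15

Derivation:
Frame 1 starts at roll index 0: rolls=1,0 (sum=1), consumes 2 rolls
Frame 2 starts at roll index 2: rolls=8,0 (sum=8), consumes 2 rolls
Frame 3 starts at roll index 4: roll=10 (strike), consumes 1 roll
Frame 4 starts at roll index 5: rolls=9,0 (sum=9), consumes 2 rolls
Frame 5 starts at roll index 7: roll=10 (strike), consumes 1 roll
Frame 6 starts at roll index 8: roll=10 (strike), consumes 1 roll
Frame 7 starts at roll index 9: rolls=6,2 (sum=8), consumes 2 rolls
Frame 8 starts at roll index 11: rolls=5,2 (sum=7), consumes 2 rolls
Frame 9 starts at roll index 13: rolls=7,1 (sum=8), consumes 2 rolls
Frame 10 starts at roll index 15: 2 remaining rolls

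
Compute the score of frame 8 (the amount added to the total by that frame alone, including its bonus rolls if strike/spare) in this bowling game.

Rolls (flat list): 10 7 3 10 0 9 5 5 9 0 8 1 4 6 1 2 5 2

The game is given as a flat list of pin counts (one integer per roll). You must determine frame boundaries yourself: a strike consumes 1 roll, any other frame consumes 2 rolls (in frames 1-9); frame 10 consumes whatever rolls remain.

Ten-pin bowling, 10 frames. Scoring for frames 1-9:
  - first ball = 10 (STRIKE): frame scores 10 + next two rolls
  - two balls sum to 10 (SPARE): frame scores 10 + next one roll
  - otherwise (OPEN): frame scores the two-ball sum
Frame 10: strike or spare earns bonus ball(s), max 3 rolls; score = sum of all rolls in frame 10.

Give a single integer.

Answer: 11

Derivation:
Frame 1: STRIKE. 10 + next two rolls (7+3) = 20. Cumulative: 20
Frame 2: SPARE (7+3=10). 10 + next roll (10) = 20. Cumulative: 40
Frame 3: STRIKE. 10 + next two rolls (0+9) = 19. Cumulative: 59
Frame 4: OPEN (0+9=9). Cumulative: 68
Frame 5: SPARE (5+5=10). 10 + next roll (9) = 19. Cumulative: 87
Frame 6: OPEN (9+0=9). Cumulative: 96
Frame 7: OPEN (8+1=9). Cumulative: 105
Frame 8: SPARE (4+6=10). 10 + next roll (1) = 11. Cumulative: 116
Frame 9: OPEN (1+2=3). Cumulative: 119
Frame 10: OPEN. Sum of all frame-10 rolls (5+2) = 7. Cumulative: 126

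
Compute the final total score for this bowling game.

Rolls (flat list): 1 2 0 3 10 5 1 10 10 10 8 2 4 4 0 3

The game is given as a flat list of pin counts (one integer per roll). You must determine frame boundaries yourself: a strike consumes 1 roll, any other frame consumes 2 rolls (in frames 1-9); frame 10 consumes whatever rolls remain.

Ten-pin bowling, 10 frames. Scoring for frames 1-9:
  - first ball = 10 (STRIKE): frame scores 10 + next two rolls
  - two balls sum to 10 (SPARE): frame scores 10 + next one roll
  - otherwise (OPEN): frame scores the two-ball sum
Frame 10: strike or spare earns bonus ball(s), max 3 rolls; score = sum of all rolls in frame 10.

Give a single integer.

Frame 1: OPEN (1+2=3). Cumulative: 3
Frame 2: OPEN (0+3=3). Cumulative: 6
Frame 3: STRIKE. 10 + next two rolls (5+1) = 16. Cumulative: 22
Frame 4: OPEN (5+1=6). Cumulative: 28
Frame 5: STRIKE. 10 + next two rolls (10+10) = 30. Cumulative: 58
Frame 6: STRIKE. 10 + next two rolls (10+8) = 28. Cumulative: 86
Frame 7: STRIKE. 10 + next two rolls (8+2) = 20. Cumulative: 106
Frame 8: SPARE (8+2=10). 10 + next roll (4) = 14. Cumulative: 120
Frame 9: OPEN (4+4=8). Cumulative: 128
Frame 10: OPEN. Sum of all frame-10 rolls (0+3) = 3. Cumulative: 131

Answer: 131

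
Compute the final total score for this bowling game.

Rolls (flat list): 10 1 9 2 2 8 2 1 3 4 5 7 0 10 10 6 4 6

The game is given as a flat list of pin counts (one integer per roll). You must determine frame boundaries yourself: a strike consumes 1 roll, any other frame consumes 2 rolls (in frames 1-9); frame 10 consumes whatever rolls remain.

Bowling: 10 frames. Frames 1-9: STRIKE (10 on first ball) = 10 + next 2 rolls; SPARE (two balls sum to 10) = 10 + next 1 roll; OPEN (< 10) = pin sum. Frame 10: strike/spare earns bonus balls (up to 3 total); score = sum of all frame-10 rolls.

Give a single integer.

Frame 1: STRIKE. 10 + next two rolls (1+9) = 20. Cumulative: 20
Frame 2: SPARE (1+9=10). 10 + next roll (2) = 12. Cumulative: 32
Frame 3: OPEN (2+2=4). Cumulative: 36
Frame 4: SPARE (8+2=10). 10 + next roll (1) = 11. Cumulative: 47
Frame 5: OPEN (1+3=4). Cumulative: 51
Frame 6: OPEN (4+5=9). Cumulative: 60
Frame 7: OPEN (7+0=7). Cumulative: 67
Frame 8: STRIKE. 10 + next two rolls (10+6) = 26. Cumulative: 93
Frame 9: STRIKE. 10 + next two rolls (6+4) = 20. Cumulative: 113
Frame 10: SPARE. Sum of all frame-10 rolls (6+4+6) = 16. Cumulative: 129

Answer: 129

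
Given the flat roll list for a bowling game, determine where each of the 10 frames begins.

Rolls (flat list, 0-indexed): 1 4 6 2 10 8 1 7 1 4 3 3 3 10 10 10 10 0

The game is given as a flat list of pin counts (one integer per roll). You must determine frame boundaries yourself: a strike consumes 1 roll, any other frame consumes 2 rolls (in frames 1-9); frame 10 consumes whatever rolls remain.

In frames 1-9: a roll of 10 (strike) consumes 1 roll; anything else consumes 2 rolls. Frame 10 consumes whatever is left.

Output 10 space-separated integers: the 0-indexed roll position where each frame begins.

Frame 1 starts at roll index 0: rolls=1,4 (sum=5), consumes 2 rolls
Frame 2 starts at roll index 2: rolls=6,2 (sum=8), consumes 2 rolls
Frame 3 starts at roll index 4: roll=10 (strike), consumes 1 roll
Frame 4 starts at roll index 5: rolls=8,1 (sum=9), consumes 2 rolls
Frame 5 starts at roll index 7: rolls=7,1 (sum=8), consumes 2 rolls
Frame 6 starts at roll index 9: rolls=4,3 (sum=7), consumes 2 rolls
Frame 7 starts at roll index 11: rolls=3,3 (sum=6), consumes 2 rolls
Frame 8 starts at roll index 13: roll=10 (strike), consumes 1 roll
Frame 9 starts at roll index 14: roll=10 (strike), consumes 1 roll
Frame 10 starts at roll index 15: 3 remaining rolls

Answer: 0 2 4 5 7 9 11 13 14 15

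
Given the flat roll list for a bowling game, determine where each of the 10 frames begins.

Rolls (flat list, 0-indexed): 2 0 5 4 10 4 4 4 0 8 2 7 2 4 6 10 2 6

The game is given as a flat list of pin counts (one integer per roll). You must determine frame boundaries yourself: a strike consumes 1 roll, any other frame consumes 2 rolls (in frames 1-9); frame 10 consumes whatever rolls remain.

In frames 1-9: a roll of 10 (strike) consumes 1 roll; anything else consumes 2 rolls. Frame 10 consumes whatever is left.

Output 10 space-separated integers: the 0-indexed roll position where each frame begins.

Frame 1 starts at roll index 0: rolls=2,0 (sum=2), consumes 2 rolls
Frame 2 starts at roll index 2: rolls=5,4 (sum=9), consumes 2 rolls
Frame 3 starts at roll index 4: roll=10 (strike), consumes 1 roll
Frame 4 starts at roll index 5: rolls=4,4 (sum=8), consumes 2 rolls
Frame 5 starts at roll index 7: rolls=4,0 (sum=4), consumes 2 rolls
Frame 6 starts at roll index 9: rolls=8,2 (sum=10), consumes 2 rolls
Frame 7 starts at roll index 11: rolls=7,2 (sum=9), consumes 2 rolls
Frame 8 starts at roll index 13: rolls=4,6 (sum=10), consumes 2 rolls
Frame 9 starts at roll index 15: roll=10 (strike), consumes 1 roll
Frame 10 starts at roll index 16: 2 remaining rolls

Answer: 0 2 4 5 7 9 11 13 15 16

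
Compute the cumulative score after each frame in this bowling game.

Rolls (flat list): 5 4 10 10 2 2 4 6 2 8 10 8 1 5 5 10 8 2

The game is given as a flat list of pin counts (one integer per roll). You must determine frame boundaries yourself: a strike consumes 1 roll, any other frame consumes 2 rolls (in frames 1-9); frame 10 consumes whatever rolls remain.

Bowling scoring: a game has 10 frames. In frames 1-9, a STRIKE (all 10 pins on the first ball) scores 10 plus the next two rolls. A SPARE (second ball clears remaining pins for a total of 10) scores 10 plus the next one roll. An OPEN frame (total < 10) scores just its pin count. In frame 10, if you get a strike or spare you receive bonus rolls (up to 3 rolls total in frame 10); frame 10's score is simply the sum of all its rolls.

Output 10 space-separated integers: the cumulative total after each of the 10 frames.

Frame 1: OPEN (5+4=9). Cumulative: 9
Frame 2: STRIKE. 10 + next two rolls (10+2) = 22. Cumulative: 31
Frame 3: STRIKE. 10 + next two rolls (2+2) = 14. Cumulative: 45
Frame 4: OPEN (2+2=4). Cumulative: 49
Frame 5: SPARE (4+6=10). 10 + next roll (2) = 12. Cumulative: 61
Frame 6: SPARE (2+8=10). 10 + next roll (10) = 20. Cumulative: 81
Frame 7: STRIKE. 10 + next two rolls (8+1) = 19. Cumulative: 100
Frame 8: OPEN (8+1=9). Cumulative: 109
Frame 9: SPARE (5+5=10). 10 + next roll (10) = 20. Cumulative: 129
Frame 10: STRIKE. Sum of all frame-10 rolls (10+8+2) = 20. Cumulative: 149

Answer: 9 31 45 49 61 81 100 109 129 149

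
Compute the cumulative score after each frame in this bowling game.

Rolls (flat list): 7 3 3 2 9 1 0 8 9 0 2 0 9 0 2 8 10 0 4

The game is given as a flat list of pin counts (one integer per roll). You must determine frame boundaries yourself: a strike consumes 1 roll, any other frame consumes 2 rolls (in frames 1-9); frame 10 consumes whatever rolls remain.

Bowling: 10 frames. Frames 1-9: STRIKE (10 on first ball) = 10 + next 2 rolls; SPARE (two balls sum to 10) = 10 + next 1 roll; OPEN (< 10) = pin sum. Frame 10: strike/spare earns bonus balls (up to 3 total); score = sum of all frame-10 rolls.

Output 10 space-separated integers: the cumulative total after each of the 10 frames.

Answer: 13 18 28 36 45 47 56 76 90 94

Derivation:
Frame 1: SPARE (7+3=10). 10 + next roll (3) = 13. Cumulative: 13
Frame 2: OPEN (3+2=5). Cumulative: 18
Frame 3: SPARE (9+1=10). 10 + next roll (0) = 10. Cumulative: 28
Frame 4: OPEN (0+8=8). Cumulative: 36
Frame 5: OPEN (9+0=9). Cumulative: 45
Frame 6: OPEN (2+0=2). Cumulative: 47
Frame 7: OPEN (9+0=9). Cumulative: 56
Frame 8: SPARE (2+8=10). 10 + next roll (10) = 20. Cumulative: 76
Frame 9: STRIKE. 10 + next two rolls (0+4) = 14. Cumulative: 90
Frame 10: OPEN. Sum of all frame-10 rolls (0+4) = 4. Cumulative: 94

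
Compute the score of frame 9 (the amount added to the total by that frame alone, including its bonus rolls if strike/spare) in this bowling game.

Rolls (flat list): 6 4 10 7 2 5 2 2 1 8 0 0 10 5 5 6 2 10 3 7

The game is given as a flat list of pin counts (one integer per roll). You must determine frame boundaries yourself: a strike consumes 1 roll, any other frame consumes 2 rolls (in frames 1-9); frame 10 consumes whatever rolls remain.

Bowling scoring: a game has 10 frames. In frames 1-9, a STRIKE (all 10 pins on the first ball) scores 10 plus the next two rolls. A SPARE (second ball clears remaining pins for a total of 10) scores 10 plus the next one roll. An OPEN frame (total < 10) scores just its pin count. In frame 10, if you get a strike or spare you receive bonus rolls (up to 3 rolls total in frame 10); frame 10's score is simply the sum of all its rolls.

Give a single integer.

Frame 1: SPARE (6+4=10). 10 + next roll (10) = 20. Cumulative: 20
Frame 2: STRIKE. 10 + next two rolls (7+2) = 19. Cumulative: 39
Frame 3: OPEN (7+2=9). Cumulative: 48
Frame 4: OPEN (5+2=7). Cumulative: 55
Frame 5: OPEN (2+1=3). Cumulative: 58
Frame 6: OPEN (8+0=8). Cumulative: 66
Frame 7: SPARE (0+10=10). 10 + next roll (5) = 15. Cumulative: 81
Frame 8: SPARE (5+5=10). 10 + next roll (6) = 16. Cumulative: 97
Frame 9: OPEN (6+2=8). Cumulative: 105
Frame 10: STRIKE. Sum of all frame-10 rolls (10+3+7) = 20. Cumulative: 125

Answer: 8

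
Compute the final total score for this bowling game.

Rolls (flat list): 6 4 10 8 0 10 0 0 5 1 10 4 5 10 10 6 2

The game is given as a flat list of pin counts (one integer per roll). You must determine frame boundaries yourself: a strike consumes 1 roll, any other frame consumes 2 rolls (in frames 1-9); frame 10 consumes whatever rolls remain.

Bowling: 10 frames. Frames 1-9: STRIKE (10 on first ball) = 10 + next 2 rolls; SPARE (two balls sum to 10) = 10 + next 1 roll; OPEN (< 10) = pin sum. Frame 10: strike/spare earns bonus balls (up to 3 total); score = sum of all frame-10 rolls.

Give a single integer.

Answer: 134

Derivation:
Frame 1: SPARE (6+4=10). 10 + next roll (10) = 20. Cumulative: 20
Frame 2: STRIKE. 10 + next two rolls (8+0) = 18. Cumulative: 38
Frame 3: OPEN (8+0=8). Cumulative: 46
Frame 4: STRIKE. 10 + next two rolls (0+0) = 10. Cumulative: 56
Frame 5: OPEN (0+0=0). Cumulative: 56
Frame 6: OPEN (5+1=6). Cumulative: 62
Frame 7: STRIKE. 10 + next two rolls (4+5) = 19. Cumulative: 81
Frame 8: OPEN (4+5=9). Cumulative: 90
Frame 9: STRIKE. 10 + next two rolls (10+6) = 26. Cumulative: 116
Frame 10: STRIKE. Sum of all frame-10 rolls (10+6+2) = 18. Cumulative: 134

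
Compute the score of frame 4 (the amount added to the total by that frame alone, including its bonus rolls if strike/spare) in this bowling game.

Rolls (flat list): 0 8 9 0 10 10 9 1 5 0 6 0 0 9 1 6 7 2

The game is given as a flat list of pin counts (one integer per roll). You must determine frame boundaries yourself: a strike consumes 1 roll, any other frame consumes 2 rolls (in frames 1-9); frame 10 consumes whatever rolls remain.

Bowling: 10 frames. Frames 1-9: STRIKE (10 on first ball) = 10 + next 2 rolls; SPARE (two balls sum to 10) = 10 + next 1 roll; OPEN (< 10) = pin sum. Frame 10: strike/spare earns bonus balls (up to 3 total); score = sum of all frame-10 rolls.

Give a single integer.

Frame 1: OPEN (0+8=8). Cumulative: 8
Frame 2: OPEN (9+0=9). Cumulative: 17
Frame 3: STRIKE. 10 + next two rolls (10+9) = 29. Cumulative: 46
Frame 4: STRIKE. 10 + next two rolls (9+1) = 20. Cumulative: 66
Frame 5: SPARE (9+1=10). 10 + next roll (5) = 15. Cumulative: 81
Frame 6: OPEN (5+0=5). Cumulative: 86

Answer: 20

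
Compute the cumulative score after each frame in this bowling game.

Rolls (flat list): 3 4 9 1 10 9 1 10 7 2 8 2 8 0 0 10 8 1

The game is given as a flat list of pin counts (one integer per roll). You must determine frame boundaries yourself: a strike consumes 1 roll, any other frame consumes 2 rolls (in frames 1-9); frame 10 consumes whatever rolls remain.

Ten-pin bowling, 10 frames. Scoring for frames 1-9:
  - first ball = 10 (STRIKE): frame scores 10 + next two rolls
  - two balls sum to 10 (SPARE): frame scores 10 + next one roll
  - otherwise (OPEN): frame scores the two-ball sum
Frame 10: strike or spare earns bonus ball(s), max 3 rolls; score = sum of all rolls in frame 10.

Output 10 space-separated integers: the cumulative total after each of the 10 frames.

Frame 1: OPEN (3+4=7). Cumulative: 7
Frame 2: SPARE (9+1=10). 10 + next roll (10) = 20. Cumulative: 27
Frame 3: STRIKE. 10 + next two rolls (9+1) = 20. Cumulative: 47
Frame 4: SPARE (9+1=10). 10 + next roll (10) = 20. Cumulative: 67
Frame 5: STRIKE. 10 + next two rolls (7+2) = 19. Cumulative: 86
Frame 6: OPEN (7+2=9). Cumulative: 95
Frame 7: SPARE (8+2=10). 10 + next roll (8) = 18. Cumulative: 113
Frame 8: OPEN (8+0=8). Cumulative: 121
Frame 9: SPARE (0+10=10). 10 + next roll (8) = 18. Cumulative: 139
Frame 10: OPEN. Sum of all frame-10 rolls (8+1) = 9. Cumulative: 148

Answer: 7 27 47 67 86 95 113 121 139 148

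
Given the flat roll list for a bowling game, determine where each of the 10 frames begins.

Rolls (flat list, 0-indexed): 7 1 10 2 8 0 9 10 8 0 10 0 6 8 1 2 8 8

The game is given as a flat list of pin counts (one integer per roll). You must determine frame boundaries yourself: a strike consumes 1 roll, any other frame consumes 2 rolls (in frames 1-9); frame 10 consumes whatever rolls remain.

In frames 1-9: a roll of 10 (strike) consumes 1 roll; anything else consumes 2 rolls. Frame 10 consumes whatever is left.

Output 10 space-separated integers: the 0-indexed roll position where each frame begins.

Answer: 0 2 3 5 7 8 10 11 13 15

Derivation:
Frame 1 starts at roll index 0: rolls=7,1 (sum=8), consumes 2 rolls
Frame 2 starts at roll index 2: roll=10 (strike), consumes 1 roll
Frame 3 starts at roll index 3: rolls=2,8 (sum=10), consumes 2 rolls
Frame 4 starts at roll index 5: rolls=0,9 (sum=9), consumes 2 rolls
Frame 5 starts at roll index 7: roll=10 (strike), consumes 1 roll
Frame 6 starts at roll index 8: rolls=8,0 (sum=8), consumes 2 rolls
Frame 7 starts at roll index 10: roll=10 (strike), consumes 1 roll
Frame 8 starts at roll index 11: rolls=0,6 (sum=6), consumes 2 rolls
Frame 9 starts at roll index 13: rolls=8,1 (sum=9), consumes 2 rolls
Frame 10 starts at roll index 15: 3 remaining rolls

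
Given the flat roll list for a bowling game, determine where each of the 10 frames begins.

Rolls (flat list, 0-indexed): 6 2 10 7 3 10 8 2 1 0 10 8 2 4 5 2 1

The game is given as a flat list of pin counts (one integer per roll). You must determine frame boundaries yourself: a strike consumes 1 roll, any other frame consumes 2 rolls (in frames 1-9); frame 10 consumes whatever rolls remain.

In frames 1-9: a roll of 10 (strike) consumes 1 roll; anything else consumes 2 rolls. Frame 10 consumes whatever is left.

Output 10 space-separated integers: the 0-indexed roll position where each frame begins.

Frame 1 starts at roll index 0: rolls=6,2 (sum=8), consumes 2 rolls
Frame 2 starts at roll index 2: roll=10 (strike), consumes 1 roll
Frame 3 starts at roll index 3: rolls=7,3 (sum=10), consumes 2 rolls
Frame 4 starts at roll index 5: roll=10 (strike), consumes 1 roll
Frame 5 starts at roll index 6: rolls=8,2 (sum=10), consumes 2 rolls
Frame 6 starts at roll index 8: rolls=1,0 (sum=1), consumes 2 rolls
Frame 7 starts at roll index 10: roll=10 (strike), consumes 1 roll
Frame 8 starts at roll index 11: rolls=8,2 (sum=10), consumes 2 rolls
Frame 9 starts at roll index 13: rolls=4,5 (sum=9), consumes 2 rolls
Frame 10 starts at roll index 15: 2 remaining rolls

Answer: 0 2 3 5 6 8 10 11 13 15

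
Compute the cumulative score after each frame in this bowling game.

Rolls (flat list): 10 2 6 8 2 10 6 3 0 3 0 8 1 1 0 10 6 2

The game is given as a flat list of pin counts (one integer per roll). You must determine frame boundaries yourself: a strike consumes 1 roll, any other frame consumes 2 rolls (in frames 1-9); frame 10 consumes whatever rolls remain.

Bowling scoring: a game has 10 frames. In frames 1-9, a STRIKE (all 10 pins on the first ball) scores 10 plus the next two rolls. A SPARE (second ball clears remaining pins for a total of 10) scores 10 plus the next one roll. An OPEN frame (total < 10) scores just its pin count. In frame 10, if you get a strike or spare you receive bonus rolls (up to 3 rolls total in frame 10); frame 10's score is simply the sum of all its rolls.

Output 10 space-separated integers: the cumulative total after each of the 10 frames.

Frame 1: STRIKE. 10 + next two rolls (2+6) = 18. Cumulative: 18
Frame 2: OPEN (2+6=8). Cumulative: 26
Frame 3: SPARE (8+2=10). 10 + next roll (10) = 20. Cumulative: 46
Frame 4: STRIKE. 10 + next two rolls (6+3) = 19. Cumulative: 65
Frame 5: OPEN (6+3=9). Cumulative: 74
Frame 6: OPEN (0+3=3). Cumulative: 77
Frame 7: OPEN (0+8=8). Cumulative: 85
Frame 8: OPEN (1+1=2). Cumulative: 87
Frame 9: SPARE (0+10=10). 10 + next roll (6) = 16. Cumulative: 103
Frame 10: OPEN. Sum of all frame-10 rolls (6+2) = 8. Cumulative: 111

Answer: 18 26 46 65 74 77 85 87 103 111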